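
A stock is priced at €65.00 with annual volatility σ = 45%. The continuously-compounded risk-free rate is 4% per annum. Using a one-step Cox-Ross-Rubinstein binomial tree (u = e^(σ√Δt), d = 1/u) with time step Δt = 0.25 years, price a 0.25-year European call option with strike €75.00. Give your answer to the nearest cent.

€2.95

CRR parameters: u = e^(σ√Δt) = e^(0.45·√0.25) = 1.2523, d = 1/u = 0.7985
Per-period rate: rΔt = 0.04·0.25 = 0.01, so R = e^0.01 = 1.0101
Risk-neutral probability p = (e^0.01 − 0.7985)/(1.2523 − 0.7985) = 0.2115/0.4538 = 0.4661
Terminal stock prices: S_u = 81.4, S_d = 51.9
Terminal payoffs (S − K): max(6.401, 0) = 6.401, max(-23.1, 0) = 0
Node 0 (S = 65): V_0 = e^(−0.01)·[0.4661·6.4010 + 0.5339·0.0000] = 2.9540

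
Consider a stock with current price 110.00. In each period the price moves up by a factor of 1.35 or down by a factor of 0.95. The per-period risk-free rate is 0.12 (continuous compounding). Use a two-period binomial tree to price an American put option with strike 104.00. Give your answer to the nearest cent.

1.15

Risk-neutral probability p = (e^0.12 − 0.95)/(1.35 − 0.95) = 0.1775/0.4000 = 0.4437
Terminal stock prices: S_uu = 200.5, S_ud = 141.1, S_dd = 99.27
Terminal payoffs (K − S): max(-96.48, 0) = 0, max(-37.07, 0) = 0, max(4.725, 0) = 4.725
Node u (S = 148.5): continuation = e^(−0.12)·[0.4437·0.0000 + 0.5563·0.0000] = 0.0000; exercise value = 0.0000 ≤ continuation, so V_u = 0.0000
Node d (S = 104.5): continuation = e^(−0.12)·[0.4437·0.0000 + 0.5563·4.7250] = 2.3311; exercise value = 0.0000 ≤ continuation, so V_d = 2.3311
Node 0 (S = 110): continuation = e^(−0.12)·[0.4437·0.0000 + 0.5563·2.3311] = 1.1501; exercise value = 0.0000 ≤ continuation, so V_0 = 1.1501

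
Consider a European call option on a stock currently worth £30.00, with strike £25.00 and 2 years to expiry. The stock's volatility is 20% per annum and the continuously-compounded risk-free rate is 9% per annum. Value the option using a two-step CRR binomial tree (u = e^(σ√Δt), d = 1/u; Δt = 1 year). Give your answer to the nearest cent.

£9.53

CRR parameters: u = e^(σ√Δt) = e^(0.2·√1) = 1.2214, d = 1/u = 0.8187
Per-period rate: rΔt = 0.09·1 = 0.09, so R = e^0.09 = 1.0942
Risk-neutral probability p = (e^0.09 − 0.8187)/(1.2214 − 0.8187) = 0.2754/0.4027 = 0.6840
Terminal stock prices: S_uu = 44.75, S_ud = 30, S_dd = 20.11
Terminal payoffs (S − K): max(19.75, 0) = 19.75, max(5, 0) = 5, max(-4.89, 0) = 0
Node u (S = 36.64): V_u = e^(−0.09)·[0.6840·19.7547 + 0.3160·5.0000] = 13.7938
Node d (S = 24.56): V_d = e^(−0.09)·[0.6840·5.0000 + 0.3160·0.0000] = 3.1258
Node 0 (S = 30): V_0 = e^(−0.09)·[0.6840·13.7938 + 0.3160·3.1258] = 9.5260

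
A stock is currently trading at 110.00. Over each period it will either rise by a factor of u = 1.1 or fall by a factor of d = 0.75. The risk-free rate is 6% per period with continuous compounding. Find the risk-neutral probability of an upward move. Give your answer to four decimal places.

p = 0.8910

Risk-neutral probability p = (e^0.06 − 0.75)/(1.1 − 0.75) = 0.3118/0.3500 = 0.8910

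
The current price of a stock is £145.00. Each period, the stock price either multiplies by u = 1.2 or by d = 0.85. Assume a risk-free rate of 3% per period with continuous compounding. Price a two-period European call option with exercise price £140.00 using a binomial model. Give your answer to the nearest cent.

Risk-neutral probability p = (e^0.03 − 0.85)/(1.2 − 0.85) = 0.1805/0.3500 = 0.5156
Terminal stock prices: S_uu = 208.8, S_ud = 147.9, S_dd = 104.8
Terminal payoffs (S − K): max(68.8, 0) = 68.8, max(7.9, 0) = 7.9, max(-35.24, 0) = 0
Node u (S = 174): V_u = e^(−0.03)·[0.5156·68.8000 + 0.4844·7.9000] = 38.1376
Node d (S = 123.2): V_d = e^(−0.03)·[0.5156·7.9000 + 0.4844·0.0000] = 3.9527
Node 0 (S = 145): V_0 = e^(−0.03)·[0.5156·38.1376 + 0.4844·3.9527] = 20.9402

£20.94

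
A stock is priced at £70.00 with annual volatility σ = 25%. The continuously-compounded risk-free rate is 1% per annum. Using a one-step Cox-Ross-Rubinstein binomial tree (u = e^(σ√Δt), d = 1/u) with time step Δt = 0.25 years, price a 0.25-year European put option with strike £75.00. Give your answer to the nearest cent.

£6.88

CRR parameters: u = e^(σ√Δt) = e^(0.25·√0.25) = 1.1331, d = 1/u = 0.8825
Per-period rate: rΔt = 0.01·0.25 = 0.0025, so R = e^0.0025 = 1.0025
Risk-neutral probability p = (e^0.0025 − 0.8825)/(1.1331 − 0.8825) = 0.1200/0.2507 = 0.4788
Terminal stock prices: S_u = 79.32, S_d = 61.77
Terminal payoffs (K − S): max(-4.32, 0) = 0, max(13.23, 0) = 13.23
Node 0 (S = 70): V_0 = e^(−0.0025)·[0.4788·0.0000 + 0.5212·13.2252] = 6.8761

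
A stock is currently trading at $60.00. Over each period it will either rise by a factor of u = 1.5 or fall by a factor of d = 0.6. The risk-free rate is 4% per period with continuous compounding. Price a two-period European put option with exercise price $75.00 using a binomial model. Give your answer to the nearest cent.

$22.52

Risk-neutral probability p = (e^0.04 − 0.6)/(1.5 − 0.6) = 0.4408/0.9000 = 0.4898
Terminal stock prices: S_uu = 135, S_ud = 54, S_dd = 21.6
Terminal payoffs (K − S): max(-60, 0) = 0, max(21, 0) = 21, max(53.4, 0) = 53.4
Node u (S = 90): V_u = e^(−0.04)·[0.4898·0.0000 + 0.5102·21.0000] = 10.2943
Node d (S = 36): V_d = e^(−0.04)·[0.4898·21.0000 + 0.5102·53.4000] = 36.0592
Node 0 (S = 60): V_0 = e^(−0.04)·[0.4898·10.2943 + 0.5102·36.0592] = 22.5207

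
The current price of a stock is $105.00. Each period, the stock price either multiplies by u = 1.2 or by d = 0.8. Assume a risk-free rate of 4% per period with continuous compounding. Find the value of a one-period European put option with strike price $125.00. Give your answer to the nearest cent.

Risk-neutral probability p = (e^0.04 − 0.8)/(1.2 − 0.8) = 0.2408/0.4000 = 0.6020
Terminal stock prices: S_u = 126, S_d = 84
Terminal payoffs (K − S): max(-1, 0) = 0, max(41, 0) = 41
Node 0 (S = 105): V_0 = e^(−0.04)·[0.6020·0.0000 + 0.3980·41.0000] = 15.6771

$15.68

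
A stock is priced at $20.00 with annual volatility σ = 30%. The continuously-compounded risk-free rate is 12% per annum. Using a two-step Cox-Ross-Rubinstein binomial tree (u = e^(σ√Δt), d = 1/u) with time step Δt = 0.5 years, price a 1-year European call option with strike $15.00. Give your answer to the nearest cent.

$6.98

CRR parameters: u = e^(σ√Δt) = e^(0.3·√0.5) = 1.2363, d = 1/u = 0.8089
Per-period rate: rΔt = 0.12·0.5 = 0.06, so R = e^0.06 = 1.0618
Risk-neutral probability p = (e^0.06 − 0.8089)/(1.2363 − 0.8089) = 0.2530/0.4275 = 0.5918
Terminal stock prices: S_uu = 30.57, S_ud = 20, S_dd = 13.09
Terminal payoffs (S − K): max(15.57, 0) = 15.57, max(5, 0) = 5, max(-1.915, 0) = 0
Node u (S = 24.73): V_u = e^(−0.06)·[0.5918·15.5693 + 0.4082·5.0000] = 10.5998
Node d (S = 16.18): V_d = e^(−0.06)·[0.5918·5.0000 + 0.4082·0.0000] = 2.7868
Node 0 (S = 20): V_0 = e^(−0.06)·[0.5918·10.5998 + 0.4082·2.7868] = 6.9792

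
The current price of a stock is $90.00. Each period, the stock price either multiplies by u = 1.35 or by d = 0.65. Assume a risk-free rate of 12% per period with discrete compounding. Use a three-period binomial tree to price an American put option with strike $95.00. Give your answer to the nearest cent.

$13.53

Risk-neutral probability p = (1 + 0.12 − 0.65)/(1.35 − 0.65) = 0.4700/0.7000 = 0.6714
Terminal stock prices: S_uuu = 221.4, S_uud = 106.6, S_udd = 51.33, S_ddd = 24.72
Terminal payoffs (K − S): max(-126.4, 0) = 0, max(-11.62, 0) = 0, max(43.67, 0) = 43.67, max(70.28, 0) = 70.28
Node uu (S = 164): continuation = 1/1.12·[0.6714·0.0000 + 0.3286·0.0000] = 0.0000; exercise value = 0.0000 ≤ continuation, so V_uu = 0.0000
Node ud (S = 78.98): continuation = 1/1.12·[0.6714·0.0000 + 0.3286·43.6662] = 12.8103; exercise value = 16.0250 > continuation, so V_ud = 16.0250 (exercise)
Node dd (S = 38.03): continuation = 1/1.12·[0.6714·43.6662 + 0.3286·70.2837] = 46.7964; exercise value = 56.9750 > continuation, so V_dd = 56.9750 (exercise)
Node u (S = 121.5): continuation = 1/1.12·[0.6714·0.0000 + 0.3286·16.0250] = 4.7012; exercise value = 0.0000 ≤ continuation, so V_u = 4.7012
Node d (S = 58.5): continuation = 1/1.12·[0.6714·16.0250 + 0.3286·56.9750] = 26.3214; exercise value = 36.5000 > continuation, so V_d = 36.5000 (exercise)
Node 0 (S = 90): continuation = 1/1.12·[0.6714·4.7012 + 0.3286·36.5000] = 13.5262; exercise value = 5.0000 ≤ continuation, so V_0 = 13.5262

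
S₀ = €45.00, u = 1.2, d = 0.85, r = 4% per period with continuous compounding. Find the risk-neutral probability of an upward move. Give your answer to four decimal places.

p = 0.5452

Risk-neutral probability p = (e^0.04 − 0.85)/(1.2 − 0.85) = 0.1908/0.3500 = 0.5452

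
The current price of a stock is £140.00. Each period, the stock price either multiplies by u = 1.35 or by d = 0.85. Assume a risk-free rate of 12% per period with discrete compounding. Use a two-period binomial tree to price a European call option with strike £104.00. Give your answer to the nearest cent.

£57.57

Risk-neutral probability p = (1 + 0.12 − 0.85)/(1.35 − 0.85) = 0.2700/0.5000 = 0.5400
Terminal stock prices: S_uu = 255.2, S_ud = 160.7, S_dd = 101.1
Terminal payoffs (S − K): max(151.2, 0) = 151.2, max(56.65, 0) = 56.65, max(-2.85, 0) = 0
Node u (S = 189): V_u = 1/1.12·[0.5400·151.1500 + 0.4600·56.6500] = 96.1429
Node d (S = 119): V_d = 1/1.12·[0.5400·56.6500 + 0.4600·0.0000] = 27.3134
Node 0 (S = 140): V_0 = 1/1.12·[0.5400·96.1429 + 0.4600·27.3134] = 57.5726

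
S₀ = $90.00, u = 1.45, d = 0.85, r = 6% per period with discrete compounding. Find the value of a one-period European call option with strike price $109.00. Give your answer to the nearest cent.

$7.10

Risk-neutral probability p = (1 + 0.06 − 0.85)/(1.45 − 0.85) = 0.2100/0.6000 = 0.3500
Terminal stock prices: S_u = 130.5, S_d = 76.5
Terminal payoffs (S − K): max(21.5, 0) = 21.5, max(-32.5, 0) = 0
Node 0 (S = 90): V_0 = 1/1.06·[0.3500·21.5000 + 0.6500·0.0000] = 7.0991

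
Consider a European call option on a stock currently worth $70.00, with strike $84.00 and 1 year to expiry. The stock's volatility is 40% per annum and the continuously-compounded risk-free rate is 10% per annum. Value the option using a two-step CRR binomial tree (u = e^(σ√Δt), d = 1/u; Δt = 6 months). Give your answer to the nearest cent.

CRR parameters: u = e^(σ√Δt) = e^(0.4·√0.5) = 1.3269, d = 1/u = 0.7536
Per-period rate: rΔt = 0.1·0.5 = 0.05, so R = e^0.05 = 1.0513
Risk-neutral probability p = (e^0.05 − 0.7536)/(1.3269 − 0.7536) = 0.2976/0.5733 = 0.5192
Terminal stock prices: S_uu = 123.2, S_ud = 70, S_dd = 39.76
Terminal payoffs (S − K): max(39.25, 0) = 39.25, max(-14, 0) = 0, max(-44.24, 0) = 0
Node u (S = 92.88): V_u = e^(−0.05)·[0.5192·39.2458 + 0.4808·0.0000] = 19.3825
Node d (S = 52.75): V_d = e^(−0.05)·[0.5192·0.0000 + 0.4808·0.0000] = 0.0000
Node 0 (S = 70): V_0 = e^(−0.05)·[0.5192·19.3825 + 0.4808·0.0000] = 9.5725

$9.57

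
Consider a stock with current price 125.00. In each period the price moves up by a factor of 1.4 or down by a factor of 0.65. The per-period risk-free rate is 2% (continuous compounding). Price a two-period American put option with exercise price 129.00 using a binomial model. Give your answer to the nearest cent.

27.36

Risk-neutral probability p = (e^0.02 − 0.65)/(1.4 − 0.65) = 0.3702/0.7500 = 0.4936
Terminal stock prices: S_uu = 245, S_ud = 113.8, S_dd = 52.81
Terminal payoffs (K − S): max(-116, 0) = 0, max(15.25, 0) = 15.25, max(76.19, 0) = 76.19
Node u (S = 175): continuation = e^(−0.02)·[0.4936·0.0000 + 0.5064·15.2500] = 7.5697; exercise value = 0.0000 ≤ continuation, so V_u = 7.5697
Node d (S = 81.25): continuation = e^(−0.02)·[0.4936·15.2500 + 0.5064·76.1875] = 45.1956; exercise value = 47.7500 > continuation, so V_d = 47.7500 (exercise)
Node 0 (S = 125): continuation = e^(−0.02)·[0.4936·7.5697 + 0.5064·47.7500] = 27.3641; exercise value = 4.0000 ≤ continuation, so V_0 = 27.3641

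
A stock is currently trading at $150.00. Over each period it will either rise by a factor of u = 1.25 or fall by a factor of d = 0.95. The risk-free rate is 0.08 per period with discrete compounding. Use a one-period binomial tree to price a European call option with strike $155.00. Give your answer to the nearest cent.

Risk-neutral probability p = (1 + 0.08 − 0.95)/(1.25 − 0.95) = 0.1300/0.3000 = 0.4333
Terminal stock prices: S_u = 187.5, S_d = 142.5
Terminal payoffs (S − K): max(32.5, 0) = 32.5, max(-12.5, 0) = 0
Node 0 (S = 150): V_0 = 1/1.08·[0.4333·32.5000 + 0.5667·0.0000] = 13.0401

$13.04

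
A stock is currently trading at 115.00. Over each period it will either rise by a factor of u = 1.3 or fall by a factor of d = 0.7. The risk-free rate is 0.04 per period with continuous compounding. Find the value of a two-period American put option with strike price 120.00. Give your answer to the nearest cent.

19.87

Risk-neutral probability p = (e^0.04 − 0.7)/(1.3 − 0.7) = 0.3408/0.6000 = 0.5680
Terminal stock prices: S_uu = 194.4, S_ud = 104.6, S_dd = 56.35
Terminal payoffs (K − S): max(-74.35, 0) = 0, max(15.35, 0) = 15.35, max(63.65, 0) = 63.65
Node u (S = 149.5): continuation = e^(−0.04)·[0.5680·0.0000 + 0.4320·15.3500] = 6.3709; exercise value = 0.0000 ≤ continuation, so V_u = 6.3709
Node d (S = 80.5): continuation = e^(−0.04)·[0.5680·15.3500 + 0.4320·63.6500] = 34.7947; exercise value = 39.5000 > continuation, so V_d = 39.5000 (exercise)
Node 0 (S = 115): continuation = e^(−0.04)·[0.5680·6.3709 + 0.4320·39.5000] = 19.8711; exercise value = 5.0000 ≤ continuation, so V_0 = 19.8711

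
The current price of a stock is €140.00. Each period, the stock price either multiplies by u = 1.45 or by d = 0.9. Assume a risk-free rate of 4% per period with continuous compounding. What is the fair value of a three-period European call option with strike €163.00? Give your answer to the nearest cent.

€17.69

Risk-neutral probability p = (e^0.04 − 0.9)/(1.45 − 0.9) = 0.1408/0.5500 = 0.2560
Terminal stock prices: S_uuu = 426.8, S_uud = 264.9, S_udd = 164.4, S_ddd = 102.1
Terminal payoffs (S − K): max(263.8, 0) = 263.8, max(101.9, 0) = 101.9, max(1.43, 0) = 1.43, max(-60.94, 0) = 0
Node uu (S = 294.4): V_uu = e^(−0.04)·[0.2560·263.8075 + 0.7440·101.9150] = 137.7413
Node ud (S = 182.7): V_ud = e^(−0.04)·[0.2560·101.9150 + 0.7440·1.4300] = 26.0913
Node dd (S = 113.4): V_dd = e^(−0.04)·[0.2560·1.4300 + 0.7440·0.0000] = 0.3518
Node u (S = 203): V_u = e^(−0.04)·[0.2560·137.7413 + 0.7440·26.0913] = 52.5320
Node d (S = 126): V_d = e^(−0.04)·[0.2560·26.0913 + 0.7440·0.3518] = 6.6694
Node 0 (S = 140): V_0 = e^(−0.04)·[0.2560·52.5320 + 0.7440·6.6694] = 17.6892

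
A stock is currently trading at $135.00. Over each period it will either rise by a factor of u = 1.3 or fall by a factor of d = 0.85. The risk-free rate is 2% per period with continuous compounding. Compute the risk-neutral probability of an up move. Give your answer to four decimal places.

Risk-neutral probability p = (e^0.02 − 0.85)/(1.3 − 0.85) = 0.1702/0.4500 = 0.3782

p = 0.3782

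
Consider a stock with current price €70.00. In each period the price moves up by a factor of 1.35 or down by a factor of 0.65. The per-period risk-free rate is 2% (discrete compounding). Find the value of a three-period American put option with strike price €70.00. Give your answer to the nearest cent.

€15.29

Risk-neutral probability p = (1 + 0.02 − 0.65)/(1.35 − 0.65) = 0.3700/0.7000 = 0.5286
Terminal stock prices: S_uuu = 172.2, S_uud = 82.92, S_udd = 39.93, S_ddd = 19.22
Terminal payoffs (K − S): max(-102.2, 0) = 0, max(-12.92, 0) = 0, max(30.07, 0) = 30.07, max(50.78, 0) = 50.78
Node uu (S = 127.6): continuation = 1/1.02·[0.5286·0.0000 + 0.4714·0.0000] = 0.0000; exercise value = 0.0000 ≤ continuation, so V_uu = 0.0000
Node ud (S = 61.43): continuation = 1/1.02·[0.5286·0.0000 + 0.4714·30.0737] = 13.8996; exercise value = 8.5750 ≤ continuation, so V_ud = 13.8996
Node dd (S = 29.58): continuation = 1/1.02·[0.5286·30.0737 + 0.4714·50.7763] = 39.0525; exercise value = 40.4250 > continuation, so V_dd = 40.4250 (exercise)
Node u (S = 94.5): continuation = 1/1.02·[0.5286·0.0000 + 0.4714·13.8996] = 6.4242; exercise value = 0.0000 ≤ continuation, so V_u = 6.4242
Node d (S = 45.5): continuation = 1/1.02·[0.5286·13.8996 + 0.4714·40.4250] = 25.8867; exercise value = 24.5000 ≤ continuation, so V_d = 25.8867
Node 0 (S = 70): continuation = 1/1.02·[0.5286·6.4242 + 0.4714·25.8867] = 15.2935; exercise value = 0.0000 ≤ continuation, so V_0 = 15.2935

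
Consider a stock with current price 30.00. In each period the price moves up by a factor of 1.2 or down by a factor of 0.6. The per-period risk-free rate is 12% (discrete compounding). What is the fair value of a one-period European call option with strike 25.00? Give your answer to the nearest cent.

8.51

Risk-neutral probability p = (1 + 0.12 − 0.6)/(1.2 − 0.6) = 0.5200/0.6000 = 0.8667
Terminal stock prices: S_u = 36, S_d = 18
Terminal payoffs (S − K): max(11, 0) = 11, max(-7, 0) = 0
Node 0 (S = 30): V_0 = 1/1.12·[0.8667·11.0000 + 0.1333·0.0000] = 8.5119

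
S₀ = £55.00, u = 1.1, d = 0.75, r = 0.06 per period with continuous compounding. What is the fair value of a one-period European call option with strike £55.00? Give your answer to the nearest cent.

Risk-neutral probability p = (e^0.06 − 0.75)/(1.1 − 0.75) = 0.3118/0.3500 = 0.8910
Terminal stock prices: S_u = 60.5, S_d = 41.25
Terminal payoffs (S − K): max(5.5, 0) = 5.5, max(-13.75, 0) = 0
Node 0 (S = 55): V_0 = e^(−0.06)·[0.8910·5.5000 + 0.1090·0.0000] = 4.6149

£4.61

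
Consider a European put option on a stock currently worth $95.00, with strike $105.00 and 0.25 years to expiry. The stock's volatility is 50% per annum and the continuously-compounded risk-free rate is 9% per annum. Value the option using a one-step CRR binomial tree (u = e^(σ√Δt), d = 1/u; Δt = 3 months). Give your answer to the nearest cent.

$15.68

CRR parameters: u = e^(σ√Δt) = e^(0.5·√0.25) = 1.2840, d = 1/u = 0.7788
Per-period rate: rΔt = 0.09·0.25 = 0.0225, so R = e^0.0225 = 1.0228
Risk-neutral probability p = (e^0.0225 − 0.7788)/(1.2840 − 0.7788) = 0.2440/0.5052 = 0.4829
Terminal stock prices: S_u = 122, S_d = 73.99
Terminal payoffs (K − S): max(-16.98, 0) = 0, max(31.01, 0) = 31.01
Node 0 (S = 95): V_0 = e^(−0.0225)·[0.4829·0.0000 + 0.5171·31.0139] = 15.6816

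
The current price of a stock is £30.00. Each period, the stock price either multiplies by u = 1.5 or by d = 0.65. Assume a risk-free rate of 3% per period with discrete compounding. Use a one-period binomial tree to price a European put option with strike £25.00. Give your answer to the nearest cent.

Risk-neutral probability p = (1 + 0.03 − 0.65)/(1.5 − 0.65) = 0.3800/0.8500 = 0.4471
Terminal stock prices: S_u = 45, S_d = 19.5
Terminal payoffs (K − S): max(-20, 0) = 0, max(5.5, 0) = 5.5
Node 0 (S = 30): V_0 = 1/1.03·[0.4471·0.0000 + 0.5529·5.5000] = 2.9526

£2.95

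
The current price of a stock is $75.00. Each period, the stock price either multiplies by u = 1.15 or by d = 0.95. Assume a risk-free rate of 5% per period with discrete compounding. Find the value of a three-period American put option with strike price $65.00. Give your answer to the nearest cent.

Risk-neutral probability p = (1 + 0.05 − 0.95)/(1.15 − 0.95) = 0.1000/0.2000 = 0.5000
Terminal stock prices: S_uuu = 114.1, S_uud = 94.23, S_udd = 77.84, S_ddd = 64.3
Terminal payoffs (K − S): max(-49.07, 0) = 0, max(-29.23, 0) = 0, max(-12.84, 0) = 0, max(0.6969, 0) = 0.6969
Node uu (S = 99.19): continuation = 1/1.05·[0.5000·0.0000 + 0.5000·0.0000] = 0.0000; exercise value = 0.0000 ≤ continuation, so V_uu = 0.0000
Node ud (S = 81.94): continuation = 1/1.05·[0.5000·0.0000 + 0.5000·0.0000] = 0.0000; exercise value = 0.0000 ≤ continuation, so V_ud = 0.0000
Node dd (S = 67.69): continuation = 1/1.05·[0.5000·0.0000 + 0.5000·0.6969] = 0.3318; exercise value = 0.0000 ≤ continuation, so V_dd = 0.3318
Node u (S = 86.25): continuation = 1/1.05·[0.5000·0.0000 + 0.5000·0.0000] = 0.0000; exercise value = 0.0000 ≤ continuation, so V_u = 0.0000
Node d (S = 71.25): continuation = 1/1.05·[0.5000·0.0000 + 0.5000·0.3318] = 0.1580; exercise value = 0.0000 ≤ continuation, so V_d = 0.1580
Node 0 (S = 75): continuation = 1/1.05·[0.5000·0.0000 + 0.5000·0.1580] = 0.0752; exercise value = 0.0000 ≤ continuation, so V_0 = 0.0752

$0.08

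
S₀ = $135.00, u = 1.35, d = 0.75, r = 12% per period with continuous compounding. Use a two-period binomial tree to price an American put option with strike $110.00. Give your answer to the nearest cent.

Risk-neutral probability p = (e^0.12 − 0.75)/(1.35 − 0.75) = 0.3775/0.6000 = 0.6292
Terminal stock prices: S_uu = 246, S_ud = 136.7, S_dd = 75.94
Terminal payoffs (K − S): max(-136, 0) = 0, max(-26.69, 0) = 0, max(34.06, 0) = 34.06
Node u (S = 182.2): continuation = e^(−0.12)·[0.6292·0.0000 + 0.3708·0.0000] = 0.0000; exercise value = 0.0000 ≤ continuation, so V_u = 0.0000
Node d (S = 101.2): continuation = e^(−0.12)·[0.6292·0.0000 + 0.3708·34.0625] = 11.2033; exercise value = 8.7500 ≤ continuation, so V_d = 11.2033
Node 0 (S = 135): continuation = e^(−0.12)·[0.6292·0.0000 + 0.3708·11.2033] = 3.6848; exercise value = 0.0000 ≤ continuation, so V_0 = 3.6848

$3.68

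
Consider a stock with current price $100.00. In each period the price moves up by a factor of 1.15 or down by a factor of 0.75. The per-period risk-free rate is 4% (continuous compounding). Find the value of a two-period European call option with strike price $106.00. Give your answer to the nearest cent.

Risk-neutral probability p = (e^0.04 − 0.75)/(1.15 − 0.75) = 0.2908/0.4000 = 0.7270
Terminal stock prices: S_uu = 132.2, S_ud = 86.25, S_dd = 56.25
Terminal payoffs (S − K): max(26.25, 0) = 26.25, max(-19.75, 0) = 0, max(-49.75, 0) = 0
Node u (S = 115): V_u = e^(−0.04)·[0.7270·26.2500 + 0.2730·0.0000] = 18.3361
Node d (S = 75): V_d = e^(−0.04)·[0.7270·0.0000 + 0.2730·0.0000] = 0.0000
Node 0 (S = 100): V_0 = e^(−0.04)·[0.7270·18.3361 + 0.2730·0.0000] = 12.8082

$12.81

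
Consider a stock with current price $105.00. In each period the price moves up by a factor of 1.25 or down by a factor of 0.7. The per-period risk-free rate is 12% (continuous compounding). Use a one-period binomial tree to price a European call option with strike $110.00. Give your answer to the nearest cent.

$14.65

Risk-neutral probability p = (e^0.12 − 0.7)/(1.25 − 0.7) = 0.4275/0.5500 = 0.7773
Terminal stock prices: S_u = 131.2, S_d = 73.5
Terminal payoffs (S − K): max(21.25, 0) = 21.25, max(-36.5, 0) = 0
Node 0 (S = 105): V_0 = e^(−0.12)·[0.7773·21.2500 + 0.2227·0.0000] = 14.6492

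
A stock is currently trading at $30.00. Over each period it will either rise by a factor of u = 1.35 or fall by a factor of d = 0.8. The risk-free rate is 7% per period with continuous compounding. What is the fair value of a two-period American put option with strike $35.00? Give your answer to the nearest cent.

Risk-neutral probability p = (e^0.07 − 0.8)/(1.35 − 0.8) = 0.2725/0.5500 = 0.4955
Terminal stock prices: S_uu = 54.68, S_ud = 32.4, S_dd = 19.2
Terminal payoffs (K − S): max(-19.68, 0) = 0, max(2.6, 0) = 2.6, max(15.8, 0) = 15.8
Node u (S = 40.5): continuation = e^(−0.07)·[0.4955·0.0000 + 0.5045·2.6000] = 1.2231; exercise value = 0.0000 ≤ continuation, so V_u = 1.2231
Node d (S = 24): continuation = e^(−0.07)·[0.4955·2.6000 + 0.5045·15.8000] = 8.6338; exercise value = 11.0000 > continuation, so V_d = 11.0000 (exercise)
Node 0 (S = 30): continuation = e^(−0.07)·[0.4955·1.2231 + 0.5045·11.0000] = 5.7397; exercise value = 5.0000 ≤ continuation, so V_0 = 5.7397

$5.74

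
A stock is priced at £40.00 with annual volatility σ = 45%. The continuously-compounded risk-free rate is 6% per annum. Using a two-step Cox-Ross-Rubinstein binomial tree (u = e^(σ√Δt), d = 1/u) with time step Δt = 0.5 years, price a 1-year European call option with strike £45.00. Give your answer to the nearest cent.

£6.31

CRR parameters: u = e^(σ√Δt) = e^(0.45·√0.5) = 1.3746, d = 1/u = 0.7275
Per-period rate: rΔt = 0.06·0.5 = 0.03, so R = e^0.03 = 1.0305
Risk-neutral probability p = (e^0.03 − 0.7275)/(1.3746 − 0.7275) = 0.3030/0.6472 = 0.4682
Terminal stock prices: S_uu = 75.59, S_ud = 40, S_dd = 21.17
Terminal payoffs (S − K): max(30.59, 0) = 30.59, max(-5, 0) = 0, max(-23.83, 0) = 0
Node u (S = 54.99): V_u = e^(−0.03)·[0.4682·30.5863 + 0.5318·0.0000] = 13.8964
Node d (S = 29.1): V_d = e^(−0.03)·[0.4682·0.0000 + 0.5318·0.0000] = 0.0000
Node 0 (S = 40): V_0 = e^(−0.03)·[0.4682·13.8964 + 0.5318·0.0000] = 6.3136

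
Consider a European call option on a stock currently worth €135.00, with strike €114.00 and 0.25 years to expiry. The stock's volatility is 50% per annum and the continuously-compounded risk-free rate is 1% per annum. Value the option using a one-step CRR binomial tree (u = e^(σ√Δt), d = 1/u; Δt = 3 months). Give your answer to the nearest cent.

CRR parameters: u = e^(σ√Δt) = e^(0.5·√0.25) = 1.2840, d = 1/u = 0.7788
Per-period rate: rΔt = 0.01·0.25 = 0.0025, so R = e^0.0025 = 1.0025
Risk-neutral probability p = (e^0.0025 − 0.7788)/(1.2840 − 0.7788) = 0.2237/0.5052 = 0.4428
Terminal stock prices: S_u = 173.3, S_d = 105.1
Terminal payoffs (S − K): max(59.34, 0) = 59.34, max(-8.862, 0) = 0
Node 0 (S = 135): V_0 = e^(−0.0025)·[0.4428·59.3434 + 0.5572·0.0000] = 26.2104

€26.21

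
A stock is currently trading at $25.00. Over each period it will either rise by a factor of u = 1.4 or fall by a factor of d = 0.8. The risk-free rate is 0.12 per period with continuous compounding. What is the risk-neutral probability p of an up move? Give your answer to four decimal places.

Risk-neutral probability p = (e^0.12 − 0.8)/(1.4 − 0.8) = 0.3275/0.6000 = 0.5458

p = 0.5458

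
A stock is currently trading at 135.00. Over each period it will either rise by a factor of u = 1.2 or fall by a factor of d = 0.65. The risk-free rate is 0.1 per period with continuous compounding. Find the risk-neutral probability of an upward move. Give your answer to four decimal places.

Risk-neutral probability p = (e^0.1 − 0.65)/(1.2 − 0.65) = 0.4552/0.5500 = 0.8276

p = 0.8276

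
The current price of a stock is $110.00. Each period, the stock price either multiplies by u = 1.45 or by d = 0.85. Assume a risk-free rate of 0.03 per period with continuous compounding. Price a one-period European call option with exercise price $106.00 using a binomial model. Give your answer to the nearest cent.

Risk-neutral probability p = (e^0.03 − 0.85)/(1.45 − 0.85) = 0.1805/0.6000 = 0.3008
Terminal stock prices: S_u = 159.5, S_d = 93.5
Terminal payoffs (S − K): max(53.5, 0) = 53.5, max(-12.5, 0) = 0
Node 0 (S = 110): V_0 = e^(−0.03)·[0.3008·53.5000 + 0.6992·0.0000] = 15.6150

$15.61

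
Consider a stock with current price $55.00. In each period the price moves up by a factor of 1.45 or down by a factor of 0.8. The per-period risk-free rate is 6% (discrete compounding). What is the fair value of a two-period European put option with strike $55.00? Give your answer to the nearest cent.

$6.34

Risk-neutral probability p = (1 + 0.06 − 0.8)/(1.45 − 0.8) = 0.2600/0.6500 = 0.4000
Terminal stock prices: S_uu = 115.6, S_ud = 63.8, S_dd = 35.2
Terminal payoffs (K − S): max(-60.64, 0) = 0, max(-8.8, 0) = 0, max(19.8, 0) = 19.8
Node u (S = 79.75): V_u = 1/1.06·[0.4000·0.0000 + 0.6000·0.0000] = 0.0000
Node d (S = 44): V_d = 1/1.06·[0.4000·0.0000 + 0.6000·19.8000] = 11.2075
Node 0 (S = 55): V_0 = 1/1.06·[0.4000·0.0000 + 0.6000·11.2075] = 6.3439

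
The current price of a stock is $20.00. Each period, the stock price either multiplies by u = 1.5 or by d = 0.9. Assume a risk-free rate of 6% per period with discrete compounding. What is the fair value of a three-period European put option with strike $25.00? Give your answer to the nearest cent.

$3.70

Risk-neutral probability p = (1 + 0.06 − 0.9)/(1.5 − 0.9) = 0.1600/0.6000 = 0.2667
Terminal stock prices: S_uuu = 67.5, S_uud = 40.5, S_udd = 24.3, S_ddd = 14.58
Terminal payoffs (K − S): max(-42.5, 0) = 0, max(-15.5, 0) = 0, max(0.7, 0) = 0.7, max(10.42, 0) = 10.42
Node uu (S = 45): V_uu = 1/1.06·[0.2667·0.0000 + 0.7333·0.0000] = 0.0000
Node ud (S = 27): V_ud = 1/1.06·[0.2667·0.0000 + 0.7333·0.7000] = 0.4843
Node dd (S = 16.2): V_dd = 1/1.06·[0.2667·0.7000 + 0.7333·10.4200] = 7.3849
Node u (S = 30): V_u = 1/1.06·[0.2667·0.0000 + 0.7333·0.4843] = 0.3350
Node d (S = 18): V_d = 1/1.06·[0.2667·0.4843 + 0.7333·7.3849] = 5.2309
Node 0 (S = 20): V_0 = 1/1.06·[0.2667·0.3350 + 0.7333·5.2309] = 3.7031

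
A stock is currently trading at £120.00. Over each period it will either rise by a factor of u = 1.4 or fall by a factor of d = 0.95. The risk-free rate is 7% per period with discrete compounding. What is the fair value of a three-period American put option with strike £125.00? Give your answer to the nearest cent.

Risk-neutral probability p = (1 + 0.07 − 0.95)/(1.4 − 0.95) = 0.1200/0.4500 = 0.2667
Terminal stock prices: S_uuu = 329.3, S_uud = 223.4, S_udd = 151.6, S_ddd = 102.9
Terminal payoffs (K − S): max(-204.3, 0) = 0, max(-98.44, 0) = 0, max(-26.62, 0) = 0, max(22.12, 0) = 22.12
Node uu (S = 235.2): continuation = 1/1.07·[0.2667·0.0000 + 0.7333·0.0000] = 0.0000; exercise value = 0.0000 ≤ continuation, so V_uu = 0.0000
Node ud (S = 159.6): continuation = 1/1.07·[0.2667·0.0000 + 0.7333·0.0000] = 0.0000; exercise value = 0.0000 ≤ continuation, so V_ud = 0.0000
Node dd (S = 108.3): continuation = 1/1.07·[0.2667·0.0000 + 0.7333·22.1150] = 15.1567; exercise value = 16.7000 > continuation, so V_dd = 16.7000 (exercise)
Node u (S = 168): continuation = 1/1.07·[0.2667·0.0000 + 0.7333·0.0000] = 0.0000; exercise value = 0.0000 ≤ continuation, so V_u = 0.0000
Node d (S = 114): continuation = 1/1.07·[0.2667·0.0000 + 0.7333·16.7000] = 11.4455; exercise value = 11.0000 ≤ continuation, so V_d = 11.4455
Node 0 (S = 120): continuation = 1/1.07·[0.2667·0.0000 + 0.7333·11.4455] = 7.8443; exercise value = 5.0000 ≤ continuation, so V_0 = 7.8443

£7.84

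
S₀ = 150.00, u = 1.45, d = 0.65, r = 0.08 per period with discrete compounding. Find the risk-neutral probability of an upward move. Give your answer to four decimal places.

p = 0.5375

Risk-neutral probability p = (1 + 0.08 − 0.65)/(1.45 − 0.65) = 0.4300/0.8000 = 0.5375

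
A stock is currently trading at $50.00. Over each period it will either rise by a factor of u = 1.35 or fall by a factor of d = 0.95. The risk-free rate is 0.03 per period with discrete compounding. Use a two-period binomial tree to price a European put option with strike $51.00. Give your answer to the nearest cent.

$3.54

Risk-neutral probability p = (1 + 0.03 − 0.95)/(1.35 − 0.95) = 0.0800/0.4000 = 0.2000
Terminal stock prices: S_uu = 91.13, S_ud = 64.12, S_dd = 45.12
Terminal payoffs (K − S): max(-40.13, 0) = 0, max(-13.12, 0) = 0, max(5.875, 0) = 5.875
Node u (S = 67.5): V_u = 1/1.03·[0.2000·0.0000 + 0.8000·0.0000] = 0.0000
Node d (S = 47.5): V_d = 1/1.03·[0.2000·0.0000 + 0.8000·5.8750] = 4.5631
Node 0 (S = 50): V_0 = 1/1.03·[0.2000·0.0000 + 0.8000·4.5631] = 3.5442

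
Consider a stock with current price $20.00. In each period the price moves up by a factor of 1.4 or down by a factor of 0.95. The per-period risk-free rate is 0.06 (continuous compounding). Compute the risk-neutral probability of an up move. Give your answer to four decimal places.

Risk-neutral probability p = (e^0.06 − 0.95)/(1.4 − 0.95) = 0.1118/0.4500 = 0.2485

p = 0.2485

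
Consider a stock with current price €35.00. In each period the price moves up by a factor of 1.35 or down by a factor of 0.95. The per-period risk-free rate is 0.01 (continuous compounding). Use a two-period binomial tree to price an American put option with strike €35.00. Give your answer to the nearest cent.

€2.42

Risk-neutral probability p = (e^0.01 − 0.95)/(1.35 − 0.95) = 0.0601/0.4000 = 0.1501
Terminal stock prices: S_uu = 63.79, S_ud = 44.89, S_dd = 31.59
Terminal payoffs (K − S): max(-28.79, 0) = 0, max(-9.887, 0) = 0, max(3.413, 0) = 3.413
Node u (S = 47.25): continuation = e^(−0.01)·[0.1501·0.0000 + 0.8499·0.0000] = 0.0000; exercise value = 0.0000 ≤ continuation, so V_u = 0.0000
Node d (S = 33.25): continuation = e^(−0.01)·[0.1501·0.0000 + 0.8499·3.4125] = 2.8713; exercise value = 1.7500 ≤ continuation, so V_d = 2.8713
Node 0 (S = 35): continuation = e^(−0.01)·[0.1501·0.0000 + 0.8499·2.8713] = 2.4160; exercise value = 0.0000 ≤ continuation, so V_0 = 2.4160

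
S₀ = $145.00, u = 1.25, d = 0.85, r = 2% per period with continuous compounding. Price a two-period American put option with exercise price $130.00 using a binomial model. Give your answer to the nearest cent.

$8.00

Risk-neutral probability p = (e^0.02 − 0.85)/(1.25 − 0.85) = 0.1702/0.4000 = 0.4255
Terminal stock prices: S_uu = 226.6, S_ud = 154.1, S_dd = 104.8
Terminal payoffs (K − S): max(-96.56, 0) = 0, max(-24.06, 0) = 0, max(25.24, 0) = 25.24
Node u (S = 181.2): continuation = e^(−0.02)·[0.4255·0.0000 + 0.5745·0.0000] = 0.0000; exercise value = 0.0000 ≤ continuation, so V_u = 0.0000
Node d (S = 123.2): continuation = e^(−0.02)·[0.4255·0.0000 + 0.5745·25.2375] = 14.2118; exercise value = 6.7500 ≤ continuation, so V_d = 14.2118
Node 0 (S = 145): continuation = e^(−0.02)·[0.4255·0.0000 + 0.5745·14.2118] = 8.0029; exercise value = 0.0000 ≤ continuation, so V_0 = 8.0029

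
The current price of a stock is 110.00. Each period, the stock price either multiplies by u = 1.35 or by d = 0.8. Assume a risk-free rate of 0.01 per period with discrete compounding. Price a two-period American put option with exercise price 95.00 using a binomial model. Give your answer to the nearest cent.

9.22

Risk-neutral probability p = (1 + 0.01 − 0.8)/(1.35 − 0.8) = 0.2100/0.5500 = 0.3818
Terminal stock prices: S_uu = 200.5, S_ud = 118.8, S_dd = 70.4
Terminal payoffs (K − S): max(-105.5, 0) = 0, max(-23.8, 0) = 0, max(24.6, 0) = 24.6
Node u (S = 148.5): continuation = 1/1.01·[0.3818·0.0000 + 0.6182·0.0000] = 0.0000; exercise value = 0.0000 ≤ continuation, so V_u = 0.0000
Node d (S = 88): continuation = 1/1.01·[0.3818·0.0000 + 0.6182·24.6000] = 15.0567; exercise value = 7.0000 ≤ continuation, so V_d = 15.0567
Node 0 (S = 110): continuation = 1/1.01·[0.3818·0.0000 + 0.6182·15.0567] = 9.2156; exercise value = 0.0000 ≤ continuation, so V_0 = 9.2156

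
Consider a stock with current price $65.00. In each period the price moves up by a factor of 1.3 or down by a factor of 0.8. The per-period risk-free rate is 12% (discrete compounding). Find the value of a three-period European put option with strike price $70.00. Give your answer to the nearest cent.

$4.04

Risk-neutral probability p = (1 + 0.12 − 0.8)/(1.3 − 0.8) = 0.3200/0.5000 = 0.6400
Terminal stock prices: S_uuu = 142.8, S_uud = 87.88, S_udd = 54.08, S_ddd = 33.28
Terminal payoffs (K − S): max(-72.81, 0) = 0, max(-17.88, 0) = 0, max(15.92, 0) = 15.92, max(36.72, 0) = 36.72
Node uu (S = 109.9): V_uu = 1/1.12·[0.6400·0.0000 + 0.3600·0.0000] = 0.0000
Node ud (S = 67.6): V_ud = 1/1.12·[0.6400·0.0000 + 0.3600·15.9200] = 5.1171
Node dd (S = 41.6): V_dd = 1/1.12·[0.6400·15.9200 + 0.3600·36.7200] = 20.9000
Node u (S = 84.5): V_u = 1/1.12·[0.6400·0.0000 + 0.3600·5.1171] = 1.6448
Node d (S = 52): V_d = 1/1.12·[0.6400·5.1171 + 0.3600·20.9000] = 9.6419
Node 0 (S = 65): V_0 = 1/1.12·[0.6400·1.6448 + 0.3600·9.6419] = 4.0391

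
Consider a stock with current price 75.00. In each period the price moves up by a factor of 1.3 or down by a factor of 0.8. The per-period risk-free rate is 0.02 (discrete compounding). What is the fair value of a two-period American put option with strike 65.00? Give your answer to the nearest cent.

5.12

Risk-neutral probability p = (1 + 0.02 − 0.8)/(1.3 − 0.8) = 0.2200/0.5000 = 0.4400
Terminal stock prices: S_uu = 126.8, S_ud = 78, S_dd = 48
Terminal payoffs (K − S): max(-61.75, 0) = 0, max(-13, 0) = 0, max(17, 0) = 17
Node u (S = 97.5): continuation = 1/1.02·[0.4400·0.0000 + 0.5600·0.0000] = 0.0000; exercise value = 0.0000 ≤ continuation, so V_u = 0.0000
Node d (S = 60): continuation = 1/1.02·[0.4400·0.0000 + 0.5600·17.0000] = 9.3333; exercise value = 5.0000 ≤ continuation, so V_d = 9.3333
Node 0 (S = 75): continuation = 1/1.02·[0.4400·0.0000 + 0.5600·9.3333] = 5.1242; exercise value = 0.0000 ≤ continuation, so V_0 = 5.1242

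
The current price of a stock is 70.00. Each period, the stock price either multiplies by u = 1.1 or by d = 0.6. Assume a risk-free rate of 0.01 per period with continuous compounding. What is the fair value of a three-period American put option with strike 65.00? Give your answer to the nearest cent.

8.48

Risk-neutral probability p = (e^0.01 − 0.6)/(1.1 − 0.6) = 0.4101/0.5000 = 0.8201
Terminal stock prices: S_uuu = 93.17, S_uud = 50.82, S_udd = 27.72, S_ddd = 15.12
Terminal payoffs (K − S): max(-28.17, 0) = 0, max(14.18, 0) = 14.18, max(37.28, 0) = 37.28, max(49.88, 0) = 49.88
Node uu (S = 84.7): continuation = e^(−0.01)·[0.8201·0.0000 + 0.1799·14.1800] = 2.5256; exercise value = 0.0000 ≤ continuation, so V_uu = 2.5256
Node ud (S = 46.2): continuation = e^(−0.01)·[0.8201·14.1800 + 0.1799·37.2800] = 18.1532; exercise value = 18.8000 > continuation, so V_ud = 18.8000 (exercise)
Node dd (S = 25.2): continuation = e^(−0.01)·[0.8201·37.2800 + 0.1799·49.8800] = 39.1532; exercise value = 39.8000 > continuation, so V_dd = 39.8000 (exercise)
Node u (S = 77): continuation = e^(−0.01)·[0.8201·2.5256 + 0.1799·18.8000] = 5.3991; exercise value = 0.0000 ≤ continuation, so V_u = 5.3991
Node d (S = 42): continuation = e^(−0.01)·[0.8201·18.8000 + 0.1799·39.8000] = 22.3532; exercise value = 23.0000 > continuation, so V_d = 23.0000 (exercise)
Node 0 (S = 70): continuation = e^(−0.01)·[0.8201·5.3991 + 0.1799·23.0000] = 8.4803; exercise value = 0.0000 ≤ continuation, so V_0 = 8.4803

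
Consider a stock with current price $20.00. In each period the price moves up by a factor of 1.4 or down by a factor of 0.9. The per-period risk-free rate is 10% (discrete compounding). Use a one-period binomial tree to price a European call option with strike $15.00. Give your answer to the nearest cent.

Risk-neutral probability p = (1 + 0.1 − 0.9)/(1.4 − 0.9) = 0.2000/0.5000 = 0.4000
Terminal stock prices: S_u = 28, S_d = 18
Terminal payoffs (S − K): max(13, 0) = 13, max(3, 0) = 3
Node 0 (S = 20): V_0 = 1/1.1·[0.4000·13.0000 + 0.6000·3.0000] = 6.3636

$6.36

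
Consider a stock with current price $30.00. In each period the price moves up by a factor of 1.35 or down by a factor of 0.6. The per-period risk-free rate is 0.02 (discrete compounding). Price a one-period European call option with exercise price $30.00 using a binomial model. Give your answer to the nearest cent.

Risk-neutral probability p = (1 + 0.02 − 0.6)/(1.35 − 0.6) = 0.4200/0.7500 = 0.5600
Terminal stock prices: S_u = 40.5, S_d = 18
Terminal payoffs (S − K): max(10.5, 0) = 10.5, max(-12, 0) = 0
Node 0 (S = 30): V_0 = 1/1.02·[0.5600·10.5000 + 0.4400·0.0000] = 5.7647

$5.76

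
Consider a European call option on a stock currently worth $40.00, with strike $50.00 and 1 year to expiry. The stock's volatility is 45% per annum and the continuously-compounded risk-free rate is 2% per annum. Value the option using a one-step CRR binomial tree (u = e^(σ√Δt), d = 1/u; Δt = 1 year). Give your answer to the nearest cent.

$5.13

CRR parameters: u = e^(σ√Δt) = e^(0.45·√1) = 1.5683, d = 1/u = 0.6376
Per-period rate: rΔt = 0.02·1 = 0.02, so R = e^0.02 = 1.0202
Risk-neutral probability p = (e^0.02 − 0.6376)/(1.5683 − 0.6376) = 0.3826/0.9307 = 0.4111
Terminal stock prices: S_u = 62.73, S_d = 25.51
Terminal payoffs (S − K): max(12.73, 0) = 12.73, max(-24.49, 0) = 0
Node 0 (S = 40): V_0 = e^(−0.02)·[0.4111·12.7325 + 0.5889·0.0000] = 5.1303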